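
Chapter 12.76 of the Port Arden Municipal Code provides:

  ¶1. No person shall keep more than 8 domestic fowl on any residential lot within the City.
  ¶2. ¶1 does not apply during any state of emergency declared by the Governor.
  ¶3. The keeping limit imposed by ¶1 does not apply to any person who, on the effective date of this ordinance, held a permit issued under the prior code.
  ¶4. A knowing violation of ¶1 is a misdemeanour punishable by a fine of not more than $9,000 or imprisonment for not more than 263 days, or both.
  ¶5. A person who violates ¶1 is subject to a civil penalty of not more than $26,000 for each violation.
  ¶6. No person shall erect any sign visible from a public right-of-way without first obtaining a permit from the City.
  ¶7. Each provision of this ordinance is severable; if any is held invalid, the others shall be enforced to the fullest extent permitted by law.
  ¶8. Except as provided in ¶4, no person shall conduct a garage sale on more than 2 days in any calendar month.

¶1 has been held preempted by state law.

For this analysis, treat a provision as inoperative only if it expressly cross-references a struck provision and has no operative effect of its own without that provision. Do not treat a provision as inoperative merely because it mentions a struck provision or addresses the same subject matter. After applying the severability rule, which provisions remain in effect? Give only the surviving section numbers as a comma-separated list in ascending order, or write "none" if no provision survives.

6, 7, 8

¶1 is struck. The only function of ¶2 is the emergency suspension of ¶1, so it cannot stand once ¶1 is removed. The only function of ¶3 is the grandfather exemption from ¶1, so it cannot stand once ¶1 is removed. ¶4 operates only by reference to ¶1, so it falls with ¶1. ¶5 merely fixes the civil penalty for violating ¶1; with ¶1 gone it has nothing to operate on and falls away. ¶8 mentions ¶4 but its own obligation stands independently of ¶4, so ¶8 is not affected. ¶7 is a severability clause and preserves every provision that can still be given independent effect. The provisions still in force are ¶6, ¶7, and ¶8.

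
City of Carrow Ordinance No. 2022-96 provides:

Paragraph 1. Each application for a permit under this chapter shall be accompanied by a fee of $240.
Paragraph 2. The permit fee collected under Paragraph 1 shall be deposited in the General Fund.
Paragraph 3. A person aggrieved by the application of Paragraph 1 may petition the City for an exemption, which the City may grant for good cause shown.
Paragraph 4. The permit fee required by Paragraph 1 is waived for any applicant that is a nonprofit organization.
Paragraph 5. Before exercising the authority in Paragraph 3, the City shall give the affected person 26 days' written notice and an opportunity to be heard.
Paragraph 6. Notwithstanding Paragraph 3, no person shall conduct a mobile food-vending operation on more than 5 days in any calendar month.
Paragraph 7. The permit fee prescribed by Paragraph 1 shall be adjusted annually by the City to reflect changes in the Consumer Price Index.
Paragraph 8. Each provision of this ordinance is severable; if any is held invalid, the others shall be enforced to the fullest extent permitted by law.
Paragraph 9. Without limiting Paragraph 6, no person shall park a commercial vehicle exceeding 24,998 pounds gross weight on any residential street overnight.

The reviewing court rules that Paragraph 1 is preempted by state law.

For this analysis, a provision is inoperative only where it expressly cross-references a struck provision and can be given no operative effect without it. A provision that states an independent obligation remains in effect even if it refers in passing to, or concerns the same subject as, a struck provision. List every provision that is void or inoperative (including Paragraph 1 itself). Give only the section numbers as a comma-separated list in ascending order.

1, 2, 3, 4, 5, 7

Paragraph 1 is struck. The whole of Paragraph 2 is the disposition of the permit fee, defined by reference to Paragraph 1, so Paragraph 2 cannot stand once Paragraph 1 is removed. Paragraph 3 operates only by reference to Paragraph 1, so it falls with Paragraph 1. Paragraph 4 operates only by reference to Paragraph 1, so it falls with Paragraph 1. The whole of Paragraph 7 is the indexation of the permit fee, defined by reference to Paragraph 1, so Paragraph 7 cannot stand once Paragraph 1 is removed. Paragraph 5 has no operative effect of its own apart from Paragraph 3 and is therefore inoperative. Paragraph 6 mentions Paragraph 3 but its own obligation stands independently of Paragraph 3, so Paragraph 6 is not affected. Paragraph 8 is a severability clause and preserves every provision that can still be given independent effect. The provisions still in force are Paragraph 6, Paragraph 8, and Paragraph 9.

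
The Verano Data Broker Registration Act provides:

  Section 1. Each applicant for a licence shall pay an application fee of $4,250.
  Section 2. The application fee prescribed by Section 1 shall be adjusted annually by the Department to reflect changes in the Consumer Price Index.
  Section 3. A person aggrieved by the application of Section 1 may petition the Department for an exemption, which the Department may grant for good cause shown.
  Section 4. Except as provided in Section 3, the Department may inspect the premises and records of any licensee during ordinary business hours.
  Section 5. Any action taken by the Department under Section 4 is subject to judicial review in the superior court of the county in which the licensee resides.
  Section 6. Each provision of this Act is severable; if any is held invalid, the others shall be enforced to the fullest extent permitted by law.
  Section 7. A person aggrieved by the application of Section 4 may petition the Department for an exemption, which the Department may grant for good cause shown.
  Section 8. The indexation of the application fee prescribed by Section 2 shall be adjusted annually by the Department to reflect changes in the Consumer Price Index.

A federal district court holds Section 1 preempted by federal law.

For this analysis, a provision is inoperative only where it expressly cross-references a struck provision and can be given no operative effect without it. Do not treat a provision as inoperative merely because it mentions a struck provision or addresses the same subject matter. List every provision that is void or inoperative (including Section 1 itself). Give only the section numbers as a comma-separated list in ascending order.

Section 1 is struck. The whole of Section 2 is the indexation of the application fee, defined by reference to Section 1, so Section 2 cannot stand once Section 1 is removed. Section 3 operates only by reference to Section 1, so it falls with Section 1. Section 8 operates only by reference to Section 2, so it falls with Section 2. Although Section 4 refers to Section 3, its operative terms do not depend on Section 3, so it remains in effect. Section 6 is a severability clause and preserves every provision that can still be given independent effect. That leaves Section 4, Section 5, Section 6, and Section 7 in effect.

1, 2, 3, 8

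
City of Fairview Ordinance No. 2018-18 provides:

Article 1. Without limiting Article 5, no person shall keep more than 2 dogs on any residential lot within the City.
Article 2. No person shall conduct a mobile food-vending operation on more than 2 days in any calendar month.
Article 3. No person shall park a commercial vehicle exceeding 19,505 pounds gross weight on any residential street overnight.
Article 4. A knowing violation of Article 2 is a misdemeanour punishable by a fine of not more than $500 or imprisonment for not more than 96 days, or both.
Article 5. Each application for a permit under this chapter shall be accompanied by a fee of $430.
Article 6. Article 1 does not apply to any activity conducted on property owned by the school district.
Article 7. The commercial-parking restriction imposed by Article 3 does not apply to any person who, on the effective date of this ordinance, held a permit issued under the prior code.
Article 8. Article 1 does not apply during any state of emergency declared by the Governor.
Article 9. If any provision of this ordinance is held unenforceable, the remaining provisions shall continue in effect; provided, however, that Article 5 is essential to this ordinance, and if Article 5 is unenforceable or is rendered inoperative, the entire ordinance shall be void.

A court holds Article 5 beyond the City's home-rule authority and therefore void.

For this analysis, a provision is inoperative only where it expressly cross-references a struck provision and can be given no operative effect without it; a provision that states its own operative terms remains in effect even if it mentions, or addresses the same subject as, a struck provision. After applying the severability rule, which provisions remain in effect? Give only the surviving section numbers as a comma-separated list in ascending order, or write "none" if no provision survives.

none

Article 5 is struck. Nothing else in the ordinance is defined by reference to Article 5. Article 9 makes Article 5 an essential term, and Article 5 is the provision held invalid; under Article 9, the entire ordinance is therefore void. No provision of the ordinance survives.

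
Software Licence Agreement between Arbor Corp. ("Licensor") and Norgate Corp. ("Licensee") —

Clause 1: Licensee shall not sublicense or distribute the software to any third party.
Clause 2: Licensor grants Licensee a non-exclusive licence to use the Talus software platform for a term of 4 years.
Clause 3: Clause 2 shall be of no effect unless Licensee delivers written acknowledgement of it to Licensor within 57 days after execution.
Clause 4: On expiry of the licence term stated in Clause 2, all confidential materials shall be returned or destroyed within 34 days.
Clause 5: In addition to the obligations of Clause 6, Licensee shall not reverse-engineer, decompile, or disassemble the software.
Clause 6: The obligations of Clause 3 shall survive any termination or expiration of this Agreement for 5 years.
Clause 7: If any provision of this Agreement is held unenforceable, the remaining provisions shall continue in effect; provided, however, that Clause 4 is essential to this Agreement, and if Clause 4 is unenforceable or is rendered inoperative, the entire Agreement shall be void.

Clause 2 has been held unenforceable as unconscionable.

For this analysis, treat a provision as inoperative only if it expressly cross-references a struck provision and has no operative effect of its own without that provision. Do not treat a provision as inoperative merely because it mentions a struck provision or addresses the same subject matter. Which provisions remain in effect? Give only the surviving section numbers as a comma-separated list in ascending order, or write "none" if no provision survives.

Clause 2 is struck. The only function of Clause 3 is the acknowledgement condition for Clause 2, so it cannot stand once Clause 2 is removed. Clause 4 merely fixes the return obligation tied to Clause 2; with Clause 2 gone it has nothing to operate on and falls away. The only function of Clause 6 is the survival period for Clause 3, so it cannot stand once Clause 3 is removed. Clause 7 makes Clause 4 an essential term, and Clause 4 has been rendered inoperative by the cascade; under Clause 7, the entire Agreement is therefore void. No provision of the Agreement survives.

none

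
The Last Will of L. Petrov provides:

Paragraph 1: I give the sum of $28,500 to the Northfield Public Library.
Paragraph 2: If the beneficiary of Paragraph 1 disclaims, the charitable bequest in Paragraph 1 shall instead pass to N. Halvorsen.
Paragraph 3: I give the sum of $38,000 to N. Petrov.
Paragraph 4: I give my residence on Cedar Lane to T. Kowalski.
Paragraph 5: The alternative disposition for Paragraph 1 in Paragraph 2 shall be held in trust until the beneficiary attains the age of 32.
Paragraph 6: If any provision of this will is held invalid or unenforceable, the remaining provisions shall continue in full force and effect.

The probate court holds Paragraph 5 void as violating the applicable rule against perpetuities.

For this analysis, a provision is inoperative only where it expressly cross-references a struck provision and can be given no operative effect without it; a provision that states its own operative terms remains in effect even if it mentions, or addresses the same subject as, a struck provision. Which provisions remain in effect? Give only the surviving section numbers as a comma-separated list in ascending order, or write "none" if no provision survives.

Paragraph 5 is struck. Nothing else in the will is defined by reference to Paragraph 5. Paragraph 6 is a severability clause and preserves every provision that can still be given independent effect. Paragraph 1, Paragraph 2, Paragraph 3, Paragraph 4, and Paragraph 6 remain in effect.

1, 2, 3, 4, 6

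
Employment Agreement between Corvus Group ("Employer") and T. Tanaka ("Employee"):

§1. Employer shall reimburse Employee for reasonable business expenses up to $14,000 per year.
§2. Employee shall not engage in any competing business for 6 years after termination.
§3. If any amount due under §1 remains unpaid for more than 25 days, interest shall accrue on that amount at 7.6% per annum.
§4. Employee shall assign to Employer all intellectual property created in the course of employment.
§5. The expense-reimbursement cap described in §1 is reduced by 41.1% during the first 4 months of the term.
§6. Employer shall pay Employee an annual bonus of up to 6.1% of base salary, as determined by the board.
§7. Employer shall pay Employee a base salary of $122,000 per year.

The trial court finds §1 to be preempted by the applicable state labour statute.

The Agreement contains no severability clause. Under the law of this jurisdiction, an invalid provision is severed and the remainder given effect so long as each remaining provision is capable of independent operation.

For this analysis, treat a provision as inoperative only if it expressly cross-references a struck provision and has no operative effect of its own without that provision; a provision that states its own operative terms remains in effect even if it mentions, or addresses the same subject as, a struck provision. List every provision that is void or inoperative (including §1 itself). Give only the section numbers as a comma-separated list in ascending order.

§1 is struck. §3 operates only by reference to §1, so it falls with §1. §5 has no operative effect of its own apart from §1 and is therefore inoperative. With no severability clause, the stated default rule severs what cannot stand and enforces each remaining provision that can operate on its own. §2, §4, §6, and §7 remain in effect.

1, 3, 5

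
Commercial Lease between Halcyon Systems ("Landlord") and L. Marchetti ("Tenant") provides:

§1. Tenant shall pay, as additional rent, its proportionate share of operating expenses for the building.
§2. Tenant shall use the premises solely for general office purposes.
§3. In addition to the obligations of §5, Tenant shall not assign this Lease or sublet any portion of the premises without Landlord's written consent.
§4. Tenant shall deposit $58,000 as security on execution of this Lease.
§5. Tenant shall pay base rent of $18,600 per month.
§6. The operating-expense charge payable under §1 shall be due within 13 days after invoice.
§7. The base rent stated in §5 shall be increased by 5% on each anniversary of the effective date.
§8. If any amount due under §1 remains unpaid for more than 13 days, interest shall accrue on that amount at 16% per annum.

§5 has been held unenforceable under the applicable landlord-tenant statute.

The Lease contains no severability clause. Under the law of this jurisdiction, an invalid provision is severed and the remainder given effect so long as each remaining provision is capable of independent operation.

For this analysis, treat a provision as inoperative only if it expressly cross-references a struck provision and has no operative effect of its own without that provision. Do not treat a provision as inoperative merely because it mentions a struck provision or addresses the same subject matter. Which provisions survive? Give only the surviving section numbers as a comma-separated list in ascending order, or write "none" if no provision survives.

1, 2, 3, 4, 6, 8

§5 is struck. §7 does nothing except set the escalation of the base rent by reference to §5; with §5 gone it has no independent effect and is inoperative. §3 mentions §5 but its own obligation stands independently of §5, so §3 is not affected. Under the stated default rule, only provisions that cannot operate independently fall away; the rest are enforced. §1, §2, §3, §4, §6, and §8 remain in effect.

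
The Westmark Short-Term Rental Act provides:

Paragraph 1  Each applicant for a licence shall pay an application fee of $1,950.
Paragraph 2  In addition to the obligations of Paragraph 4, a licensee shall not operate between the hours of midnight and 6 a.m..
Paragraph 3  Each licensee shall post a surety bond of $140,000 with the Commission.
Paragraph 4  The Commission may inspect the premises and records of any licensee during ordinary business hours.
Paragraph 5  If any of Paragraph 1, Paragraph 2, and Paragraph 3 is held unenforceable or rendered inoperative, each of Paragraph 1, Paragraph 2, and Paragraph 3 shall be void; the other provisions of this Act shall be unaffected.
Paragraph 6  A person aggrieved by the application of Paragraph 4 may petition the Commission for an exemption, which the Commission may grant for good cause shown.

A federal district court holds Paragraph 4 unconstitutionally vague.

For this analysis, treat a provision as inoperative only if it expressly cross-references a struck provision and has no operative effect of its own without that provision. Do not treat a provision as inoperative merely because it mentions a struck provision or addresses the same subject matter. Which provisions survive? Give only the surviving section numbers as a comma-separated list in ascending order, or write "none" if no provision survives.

1, 2, 3, 5

Paragraph 4 is struck. Paragraph 6 operates only by reference to Paragraph 4, so it falls with Paragraph 4. Although Paragraph 2 refers to Paragraph 4, its operative terms do not depend on Paragraph 4, so it remains in effect. Paragraph 5 ties Paragraph 1, Paragraph 2, and Paragraph 3 together, but none of those is affected here; the remaining provisions continue in force under Paragraph 5. Paragraph 1, Paragraph 2, Paragraph 3, and Paragraph 5 remain in effect.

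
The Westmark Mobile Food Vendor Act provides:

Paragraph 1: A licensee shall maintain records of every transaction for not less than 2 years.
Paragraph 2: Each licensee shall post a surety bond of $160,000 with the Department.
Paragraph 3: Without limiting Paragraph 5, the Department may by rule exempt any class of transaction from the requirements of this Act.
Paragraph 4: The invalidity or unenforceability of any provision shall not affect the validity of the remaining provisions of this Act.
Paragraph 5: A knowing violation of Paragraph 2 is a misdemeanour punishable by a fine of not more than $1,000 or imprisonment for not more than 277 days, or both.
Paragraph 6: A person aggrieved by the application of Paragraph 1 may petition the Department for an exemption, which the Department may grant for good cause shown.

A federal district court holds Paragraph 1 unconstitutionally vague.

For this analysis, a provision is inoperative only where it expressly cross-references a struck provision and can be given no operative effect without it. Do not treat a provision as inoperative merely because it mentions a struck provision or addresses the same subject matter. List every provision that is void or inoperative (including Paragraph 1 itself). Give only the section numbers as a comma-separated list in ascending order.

Paragraph 1 is struck. Paragraph 6 has no operative effect of its own apart from Paragraph 1 and is therefore inoperative. Under the severability clause in Paragraph 4, the remaining provisions continue in force. Paragraph 2, Paragraph 3, Paragraph 4, and Paragraph 5 remain in effect.

1, 6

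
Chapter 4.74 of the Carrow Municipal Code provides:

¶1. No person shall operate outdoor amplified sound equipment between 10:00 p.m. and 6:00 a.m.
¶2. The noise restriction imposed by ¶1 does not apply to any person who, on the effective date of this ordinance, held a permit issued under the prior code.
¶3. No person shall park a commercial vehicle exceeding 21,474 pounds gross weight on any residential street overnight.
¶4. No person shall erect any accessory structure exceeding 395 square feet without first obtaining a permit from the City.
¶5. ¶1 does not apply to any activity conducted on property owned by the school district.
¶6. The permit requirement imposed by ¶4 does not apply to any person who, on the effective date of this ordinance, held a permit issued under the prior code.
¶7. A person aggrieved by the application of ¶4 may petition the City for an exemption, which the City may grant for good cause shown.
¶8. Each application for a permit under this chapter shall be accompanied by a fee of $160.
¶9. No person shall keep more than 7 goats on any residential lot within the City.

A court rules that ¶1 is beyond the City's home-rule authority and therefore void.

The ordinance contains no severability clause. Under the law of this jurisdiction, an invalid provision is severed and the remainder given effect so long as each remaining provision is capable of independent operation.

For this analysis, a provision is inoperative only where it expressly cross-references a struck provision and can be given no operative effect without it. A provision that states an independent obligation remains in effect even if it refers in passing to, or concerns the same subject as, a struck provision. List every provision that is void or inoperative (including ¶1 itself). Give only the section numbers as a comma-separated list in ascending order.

¶1 is struck. ¶2 operates only by reference to ¶1, so it falls with ¶1. ¶5 merely fixes the public-property exemption from ¶1; with ¶1 gone it has nothing to operate on and falls away. Under the stated default rule, only provisions that cannot operate independently fall away; the rest are enforced. That leaves ¶3, ¶4, ¶6, ¶7, ¶8, and ¶9 in effect.

1, 2, 5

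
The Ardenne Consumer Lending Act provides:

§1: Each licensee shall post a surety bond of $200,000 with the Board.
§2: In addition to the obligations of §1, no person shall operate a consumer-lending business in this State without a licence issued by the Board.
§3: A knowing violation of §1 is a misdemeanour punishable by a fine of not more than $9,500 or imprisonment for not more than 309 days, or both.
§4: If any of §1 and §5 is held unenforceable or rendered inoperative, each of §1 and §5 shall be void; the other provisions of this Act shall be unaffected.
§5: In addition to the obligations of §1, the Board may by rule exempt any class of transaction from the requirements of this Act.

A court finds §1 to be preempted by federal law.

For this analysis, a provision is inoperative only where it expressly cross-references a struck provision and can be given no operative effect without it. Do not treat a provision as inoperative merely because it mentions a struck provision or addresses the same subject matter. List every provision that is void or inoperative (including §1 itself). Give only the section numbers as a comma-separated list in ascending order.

1, 3, 5

§1 is struck. The only function of §3 is the criminal penalty for violating §1, so it cannot stand once §1 is removed. §2 mentions §1 but its own obligation stands independently of §1, so §2 is not affected. §4 declares §1 and §5 mutually dependent; since one of them has fallen, all of them are of no effect. That brings down §5 as well. The remainder continues in force under §4. The provisions still in force are §2 and §4.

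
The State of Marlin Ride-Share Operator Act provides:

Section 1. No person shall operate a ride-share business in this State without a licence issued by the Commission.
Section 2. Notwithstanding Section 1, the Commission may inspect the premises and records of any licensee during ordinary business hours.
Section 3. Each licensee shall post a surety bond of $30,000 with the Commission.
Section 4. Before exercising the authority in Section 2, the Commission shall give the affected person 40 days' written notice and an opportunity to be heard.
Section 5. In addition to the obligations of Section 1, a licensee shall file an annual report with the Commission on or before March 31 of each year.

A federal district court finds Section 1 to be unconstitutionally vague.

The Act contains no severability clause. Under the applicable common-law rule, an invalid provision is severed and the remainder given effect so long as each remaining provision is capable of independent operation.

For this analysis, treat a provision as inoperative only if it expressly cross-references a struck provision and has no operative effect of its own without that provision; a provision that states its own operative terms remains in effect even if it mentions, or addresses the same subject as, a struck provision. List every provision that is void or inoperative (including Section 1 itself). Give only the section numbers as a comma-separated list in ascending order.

Section 1 is struck. Although Section 5 refers to Section 1, its operative terms do not depend on Section 1, so it remains in effect. Although Section 2 refers to Section 1, its operative terms do not depend on Section 1, so it remains in effect. Nothing else in the Act is defined by reference to Section 1. With no severability clause, the stated default rule severs what cannot stand and enforces each remaining provision that can operate on its own. The provisions still in force are Section 2, Section 3, Section 4, and Section 5.

1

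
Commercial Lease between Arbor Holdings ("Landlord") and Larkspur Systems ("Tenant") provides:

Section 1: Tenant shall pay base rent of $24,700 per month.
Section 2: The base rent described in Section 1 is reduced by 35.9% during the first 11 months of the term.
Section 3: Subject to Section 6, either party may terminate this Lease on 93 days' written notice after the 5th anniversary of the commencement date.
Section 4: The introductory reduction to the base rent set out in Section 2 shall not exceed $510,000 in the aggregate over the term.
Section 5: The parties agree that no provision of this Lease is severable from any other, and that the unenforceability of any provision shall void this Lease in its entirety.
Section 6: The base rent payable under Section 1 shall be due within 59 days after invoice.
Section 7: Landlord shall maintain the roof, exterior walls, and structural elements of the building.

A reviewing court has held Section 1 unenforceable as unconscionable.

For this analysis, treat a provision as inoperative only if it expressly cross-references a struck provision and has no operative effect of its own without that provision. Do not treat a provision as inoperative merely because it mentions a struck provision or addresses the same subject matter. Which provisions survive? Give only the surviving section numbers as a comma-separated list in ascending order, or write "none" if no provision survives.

none

Section 1 is struck. The whole of Section 2 is the introductory reduction to the base rent, defined by reference to Section 1, so Section 2 cannot stand once Section 1 is removed. Section 6 operates only by reference to Section 1, so it falls with Section 1. Section 4 has no operative effect of its own apart from Section 2 and is therefore inoperative. Section 5 provides that the Lease is not severable, so the invalidity of any one provision voids the entire Lease. No provision of the Lease survives.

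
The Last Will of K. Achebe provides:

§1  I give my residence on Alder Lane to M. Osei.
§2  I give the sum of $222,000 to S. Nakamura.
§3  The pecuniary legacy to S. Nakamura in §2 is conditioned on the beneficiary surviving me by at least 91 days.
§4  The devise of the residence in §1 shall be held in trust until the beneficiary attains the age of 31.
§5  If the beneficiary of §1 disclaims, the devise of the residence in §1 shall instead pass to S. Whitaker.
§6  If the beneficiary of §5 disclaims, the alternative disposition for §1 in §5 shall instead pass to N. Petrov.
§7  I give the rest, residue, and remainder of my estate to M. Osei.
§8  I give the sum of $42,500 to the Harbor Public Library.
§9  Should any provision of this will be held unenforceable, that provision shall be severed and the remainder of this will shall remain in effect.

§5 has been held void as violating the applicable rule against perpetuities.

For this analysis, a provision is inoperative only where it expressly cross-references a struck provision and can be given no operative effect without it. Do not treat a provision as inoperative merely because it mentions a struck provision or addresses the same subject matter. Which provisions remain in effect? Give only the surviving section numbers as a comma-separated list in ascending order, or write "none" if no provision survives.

1, 2, 3, 4, 7, 8, 9

§5 is struck. §6 merely fixes the alternative disposition for §5; with §5 gone it has nothing to operate on and falls away. Under the severability clause in §9, the remaining provisions continue in force. That leaves §1, §2, §3, §4, §7, §8, and §9 in effect.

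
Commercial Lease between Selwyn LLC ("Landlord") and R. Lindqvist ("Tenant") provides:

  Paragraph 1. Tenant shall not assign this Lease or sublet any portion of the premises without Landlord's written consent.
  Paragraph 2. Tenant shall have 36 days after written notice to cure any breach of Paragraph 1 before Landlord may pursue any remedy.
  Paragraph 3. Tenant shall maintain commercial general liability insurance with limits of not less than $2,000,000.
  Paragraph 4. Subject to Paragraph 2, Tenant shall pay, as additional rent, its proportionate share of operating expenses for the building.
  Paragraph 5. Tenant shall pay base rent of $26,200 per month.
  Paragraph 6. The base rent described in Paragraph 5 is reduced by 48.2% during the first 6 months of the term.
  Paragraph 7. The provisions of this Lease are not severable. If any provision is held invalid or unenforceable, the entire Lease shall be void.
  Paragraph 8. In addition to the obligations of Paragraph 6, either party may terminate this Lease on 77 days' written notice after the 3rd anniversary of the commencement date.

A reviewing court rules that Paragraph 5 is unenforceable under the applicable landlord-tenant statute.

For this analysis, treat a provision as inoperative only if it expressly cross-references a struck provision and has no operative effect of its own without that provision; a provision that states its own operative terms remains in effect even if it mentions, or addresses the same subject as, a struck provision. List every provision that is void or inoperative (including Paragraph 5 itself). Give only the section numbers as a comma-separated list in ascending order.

Paragraph 5 is struck. Paragraph 6 does nothing except set the introductory reduction to the base rent by reference to Paragraph 5; with Paragraph 5 gone it has no independent effect and is inoperative. Paragraph 7 provides that the Lease is not severable, so the invalidity of any one provision voids the entire Lease. No provision of the Lease survives.

1, 2, 3, 4, 5, 6, 7, 8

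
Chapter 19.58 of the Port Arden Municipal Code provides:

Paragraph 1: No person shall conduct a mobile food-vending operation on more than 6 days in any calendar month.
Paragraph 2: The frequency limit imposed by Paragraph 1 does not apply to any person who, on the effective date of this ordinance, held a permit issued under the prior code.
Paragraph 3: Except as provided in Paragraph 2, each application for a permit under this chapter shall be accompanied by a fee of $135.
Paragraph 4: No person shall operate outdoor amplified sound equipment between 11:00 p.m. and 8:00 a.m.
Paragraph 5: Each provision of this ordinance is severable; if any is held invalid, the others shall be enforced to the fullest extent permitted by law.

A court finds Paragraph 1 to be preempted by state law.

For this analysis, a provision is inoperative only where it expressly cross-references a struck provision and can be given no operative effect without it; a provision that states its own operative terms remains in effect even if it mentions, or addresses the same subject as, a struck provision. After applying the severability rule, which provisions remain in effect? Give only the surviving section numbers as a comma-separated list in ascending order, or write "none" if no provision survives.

3, 4, 5

Paragraph 1 is struck. Paragraph 2 merely fixes the grandfather exemption from Paragraph 1; with Paragraph 1 gone it has nothing to operate on and falls away. Paragraph 3 mentions Paragraph 2 but its own obligation stands independently of Paragraph 2, so Paragraph 3 is not affected. Paragraph 5 is a severability clause and preserves every provision that can still be given independent effect. The provisions still in force are Paragraph 3, Paragraph 4, and Paragraph 5.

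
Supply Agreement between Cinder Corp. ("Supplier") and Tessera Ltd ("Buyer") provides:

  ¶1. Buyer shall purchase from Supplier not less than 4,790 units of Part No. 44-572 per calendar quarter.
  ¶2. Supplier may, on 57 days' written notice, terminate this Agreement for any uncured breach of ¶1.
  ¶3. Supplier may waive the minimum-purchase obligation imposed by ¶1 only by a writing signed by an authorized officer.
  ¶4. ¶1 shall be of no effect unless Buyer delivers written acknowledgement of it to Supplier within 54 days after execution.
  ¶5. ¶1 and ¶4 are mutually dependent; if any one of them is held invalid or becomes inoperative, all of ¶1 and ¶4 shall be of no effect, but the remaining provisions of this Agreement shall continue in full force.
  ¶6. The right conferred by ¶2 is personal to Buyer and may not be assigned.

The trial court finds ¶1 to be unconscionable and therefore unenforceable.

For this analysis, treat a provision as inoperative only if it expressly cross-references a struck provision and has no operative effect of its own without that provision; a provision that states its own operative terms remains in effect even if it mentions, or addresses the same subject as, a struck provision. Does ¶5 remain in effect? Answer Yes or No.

Yes

¶1 is struck. ¶2 merely fixes the termination right for breach of ¶1; with ¶1 gone it has nothing to operate on and falls away. ¶3 merely fixes the waiver condition for ¶1; with ¶1 gone it has nothing to operate on and falls away. ¶4 operates only by reference to ¶1, so it falls with ¶1. The only function of ¶6 is the non-assignment of ¶2, so it cannot stand once ¶2 is removed. ¶5 declares ¶1 and ¶4 mutually dependent; since one of them has fallen, all of them are of no effect. The remainder continues in force under ¶5. Only ¶5 remains in effect. ¶5 is among the surviving provisions, so the answer is yes.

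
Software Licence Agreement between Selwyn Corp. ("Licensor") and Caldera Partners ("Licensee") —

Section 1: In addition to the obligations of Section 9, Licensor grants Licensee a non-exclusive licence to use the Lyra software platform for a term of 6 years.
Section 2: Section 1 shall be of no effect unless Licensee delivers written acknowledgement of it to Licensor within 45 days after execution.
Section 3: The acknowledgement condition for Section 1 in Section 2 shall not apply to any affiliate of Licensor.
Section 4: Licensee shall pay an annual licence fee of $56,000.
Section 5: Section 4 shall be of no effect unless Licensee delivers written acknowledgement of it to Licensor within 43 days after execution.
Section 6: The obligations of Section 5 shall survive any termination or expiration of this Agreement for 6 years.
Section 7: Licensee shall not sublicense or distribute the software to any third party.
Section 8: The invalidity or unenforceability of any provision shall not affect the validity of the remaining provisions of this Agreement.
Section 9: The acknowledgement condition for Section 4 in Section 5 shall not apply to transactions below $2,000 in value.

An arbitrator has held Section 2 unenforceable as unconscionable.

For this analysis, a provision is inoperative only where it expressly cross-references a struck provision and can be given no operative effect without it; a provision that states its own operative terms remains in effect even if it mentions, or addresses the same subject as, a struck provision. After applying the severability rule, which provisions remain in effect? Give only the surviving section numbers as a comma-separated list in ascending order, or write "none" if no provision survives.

Section 2 is struck. The whole of Section 3 is the carve-out from the acknowledgement condition for Section 1, defined by reference to Section 2, so Section 3 cannot stand once Section 2 is removed. Section 8 is a severability clause and preserves every provision that can still be given independent effect. Section 1, Section 4, Section 5, Section 6, Section 7, Section 8, and Section 9 remain in effect.

1, 4, 5, 6, 7, 8, 9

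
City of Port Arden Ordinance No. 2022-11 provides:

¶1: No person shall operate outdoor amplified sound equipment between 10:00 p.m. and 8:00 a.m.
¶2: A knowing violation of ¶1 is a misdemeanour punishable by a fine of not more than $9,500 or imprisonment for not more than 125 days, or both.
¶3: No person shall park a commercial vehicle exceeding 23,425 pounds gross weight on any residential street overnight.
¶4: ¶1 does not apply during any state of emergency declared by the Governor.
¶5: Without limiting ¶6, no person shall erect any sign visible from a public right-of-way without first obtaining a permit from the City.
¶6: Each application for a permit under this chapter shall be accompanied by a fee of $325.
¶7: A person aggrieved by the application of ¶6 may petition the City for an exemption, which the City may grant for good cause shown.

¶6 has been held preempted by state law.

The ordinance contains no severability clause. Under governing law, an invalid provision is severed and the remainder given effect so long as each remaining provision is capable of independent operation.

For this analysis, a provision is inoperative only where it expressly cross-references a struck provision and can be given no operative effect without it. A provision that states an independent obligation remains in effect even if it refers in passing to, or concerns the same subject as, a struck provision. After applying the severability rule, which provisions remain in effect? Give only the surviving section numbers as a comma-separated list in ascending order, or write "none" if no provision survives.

¶6 is struck. The only function of ¶7 is the exemption procedure for ¶6, so it cannot stand once ¶6 is removed. ¶5 mentions ¶6 but its own obligation stands independently of ¶6, so ¶5 is not affected. With no severability clause, the stated default rule severs what cannot stand and enforces each remaining provision that can operate on its own. That leaves ¶1, ¶2, ¶3, ¶4, and ¶5 in effect.

1, 2, 3, 4, 5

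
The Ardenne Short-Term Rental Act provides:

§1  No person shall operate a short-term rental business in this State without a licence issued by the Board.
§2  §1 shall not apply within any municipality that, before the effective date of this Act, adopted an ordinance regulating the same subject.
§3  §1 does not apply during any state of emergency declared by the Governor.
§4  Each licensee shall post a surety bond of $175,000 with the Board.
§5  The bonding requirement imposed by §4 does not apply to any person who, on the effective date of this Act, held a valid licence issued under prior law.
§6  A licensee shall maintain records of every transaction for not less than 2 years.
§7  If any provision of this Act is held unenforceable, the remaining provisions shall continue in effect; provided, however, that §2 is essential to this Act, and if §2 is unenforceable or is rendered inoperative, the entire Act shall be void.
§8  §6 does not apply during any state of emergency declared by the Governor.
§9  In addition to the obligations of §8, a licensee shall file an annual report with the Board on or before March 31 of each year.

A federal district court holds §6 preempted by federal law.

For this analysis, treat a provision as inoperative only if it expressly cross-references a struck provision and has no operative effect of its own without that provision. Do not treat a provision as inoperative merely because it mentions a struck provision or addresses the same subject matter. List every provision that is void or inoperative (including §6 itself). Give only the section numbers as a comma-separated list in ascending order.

§6 is struck. The only function of §8 is the emergency suspension of §6, so it cannot stand once §6 is removed. §9 mentions §8 but its own obligation stands independently of §8, so §9 is not affected. §7 makes §2 an essential term, but §2 is unaffected, so the severability proviso in §7 preserves the remaining provisions. The provisions still in force are §1, §2, §3, §4, §5, §7, and §9.

6, 8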